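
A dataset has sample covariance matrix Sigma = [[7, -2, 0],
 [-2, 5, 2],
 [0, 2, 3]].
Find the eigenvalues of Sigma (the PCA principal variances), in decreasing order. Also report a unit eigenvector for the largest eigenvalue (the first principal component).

Step 1 — characteristic polynomial p(λ) = det(λI - Sigma) = λ³ - tr·λ² + c_1·λ - det, where tr = trace, c_1 = sum of the principal 2×2 minors, det = det(Sigma):
  tr = 7 + 5 + 3 = 15,
  c_1 = (7·5 - (-2)²) + (7·3 - (0)²) + (5·3 - (2)²) = 31 + 21 + 11 = 63,
  det = 7·(5·3 - (2)²) - (-2)·((-2)·3 - (2)·(0)) + (0)·((-2)·(2) - 5·(0)) = 7·(11) - (-2)·(-6) + (0)·(-4) = 65.
  So p(λ) = λ³ - 15λ² + 63λ - 65.
Step 2 — look for an integer root (rational root theorem: any rational root is an integer divisor of 65). Testing λ = 5:
  p(5) = 125 - 375 + 315 - 65 = 0  ✓
  Dividing out (λ - 5): p(λ) = (λ - 5)(λ² - 10λ + 13).
Step 3 — remaining eigenvalues from the quadratic λ² - 10λ + 13 = 0:
  Δ = 10² - 4·13 = 100 - 52 = 48,  λ = (10 ± √48)/2 = (10 ± 6.9282)/2 ≈ 8.4641 or 1.5359.
  Sorted: λ_1 = 8.4641,  λ_2 = 5,  λ_3 = 1.5359  (check: sum = 15 = tr ✓).

Step 4 — unit eigenvector for λ_1 ≈ 8.4641: v spans the null space of (Sigma - λ_1 I), whose rows are
  r_1 = (-1.4641, -2, 0),  r_2 = (-2, -3.4641, 2),  r_3 = (0, 2, -5.4641).
  v is orthogonal to every row, so take v ∝ r_1 × r_2 = ((-2)·(2) - (0)·(-3.4641), (0)·(-2) - (-1.4641)·(2), (-1.4641)·(-3.4641) - (-2)·(-2)) ≈ (-4, 2.9282, 1.0718).
  Rescale (multiply by -1 so the first nonzero entry is positive): u = (4, -2.9282, -1.0718).
  ||u|| = √((4)² + (-2.9282)² + (-1.0718)²) = √(25.7231) ≈ 5.0718,  v_1 = u/||u|| ≈ (0.7887, -0.5774, -0.2113) (||v_1|| = 1).

λ_1 = 8.4641,  λ_2 = 5,  λ_3 = 1.5359;  v_1 ≈ (0.7887, -0.5774, -0.2113)


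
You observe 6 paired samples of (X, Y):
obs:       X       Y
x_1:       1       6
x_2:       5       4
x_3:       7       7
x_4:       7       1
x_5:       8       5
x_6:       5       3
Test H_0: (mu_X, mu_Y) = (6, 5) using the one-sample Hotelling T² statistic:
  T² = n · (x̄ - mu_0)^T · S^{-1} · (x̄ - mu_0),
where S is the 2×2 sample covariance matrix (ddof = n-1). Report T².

Step 1 — sample mean vector:
  mean(X) = (1 + 5 + 7 + 7 + 8 + 5) / 6 = 33/6 = 5.5
  mean(Y) = (6 + 4 + 7 + 1 + 5 + 3) / 6 = 26/6 = 4.3333
  x̄ = (5.5, 4.3333),  deviation x̄ - mu_0 = (5.5, 4.3333) - (6, 5) = (-0.5, -0.6667).

Step 2 — sample covariance matrix, S[i,j] = (1/(n-1)) · Σ_k (x_{k,i} - mean_i) · (x_{k,j} - mean_j), divisor n-1 = 5:
  S[X,X] = ((-4.5)·(-4.5) + (-0.5)·(-0.5) + (1.5)·(1.5) + (1.5)·(1.5) + (2.5)·(2.5) + (-0.5)·(-0.5)) / 5 = 31.5/5 = 6.3
  S[X,Y] = ((-4.5)·(1.6667) + (-0.5)·(-0.3333) + (1.5)·(2.6667) + (1.5)·(-3.3333) + (2.5)·(0.6667) + (-0.5)·(-1.3333)) / 5 = -6/5 = -1.2
  S[Y,Y] = ((1.6667)·(1.6667) + (-0.3333)·(-0.3333) + (2.6667)·(2.6667) + (-3.3333)·(-3.3333) + (0.6667)·(0.6667) + (-1.3333)·(-1.3333)) / 5 = 23.3333/5 = 4.6667
  S = [[6.3, -1.2],
 [-1.2, 4.6667]].

Step 3 — invert S. det(S) = 6.3·4.6667 - (-1.2)² = 27.96.
  S^{-1} = (1/det) · [[d, -b], [-b, a]] = [[0.1669, 0.0429],
 [0.0429, 0.2253]].

Step 4 — quadratic form (x̄ - mu_0)^T · S^{-1} · (x̄ - mu_0):
  S^{-1} · (x̄ - mu_0) = (-0.1121, -0.1717),
  (x̄ - mu_0)^T · [...] = (-0.5)·(-0.1121) + (-0.6667)·(-0.1717) = 0.1705.

Step 5 — scale by n: T² = 6 · 0.1705 = 1.0229.

T² ≈ 1.0229


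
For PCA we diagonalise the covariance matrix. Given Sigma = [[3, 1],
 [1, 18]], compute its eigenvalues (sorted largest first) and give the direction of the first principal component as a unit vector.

Step 1 — characteristic polynomial of 2×2 Sigma:
  det(Sigma - λI) = λ² - trace · λ + det = 0.
  trace = 3 + 18 = 21, det = 3·18 - (1)² = 53.
Step 2 — discriminant:
  Δ = trace² - 4·det = 441 - 212 = 229.
Step 3 — eigenvalues:
  λ = (trace ± √Δ)/2 = (21 ± 15.1327)/2,
  λ_1 = 18.0664,  λ_2 = 2.9336.

Step 4 — unit eigenvector for λ_1: solve (Sigma - λ_1 I)v = 0. First row:
  (3 - 18.0664)·v_x + (1)·v_y = 0, i.e. (-15.0664)·v_x + (1)·v_y = 0,
  so v ∝ (b, λ_1 - a) = (1, 15.0664) = u.
  ||u|| = √((1)² + (15.0664)²) = √(227.9956) ≈ 15.0995,
  v_1 = u/||u|| ≈ (0.0662, 0.9978) (||v_1|| = 1).

λ_1 = 18.0664,  λ_2 = 2.9336;  v_1 ≈ (0.0662, 0.9978)


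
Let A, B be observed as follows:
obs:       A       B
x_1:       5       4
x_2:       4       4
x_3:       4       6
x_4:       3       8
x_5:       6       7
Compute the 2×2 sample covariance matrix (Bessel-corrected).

Step 1 — column means:
  mean(A) = (5 + 4 + 4 + 3 + 6) / 5 = 22/5 = 4.4
  mean(B) = (4 + 4 + 6 + 8 + 7) / 5 = 29/5 = 5.8

Step 2 — sample covariance S[i,j] = (1/(n-1)) · Σ_k (x_{k,i} - mean_i) · (x_{k,j} - mean_j), with n-1 = 4.
  S[A,A] = ((0.6)·(0.6) + (-0.4)·(-0.4) + (-0.4)·(-0.4) + (-1.4)·(-1.4) + (1.6)·(1.6)) / 4 = 5.2/4 = 1.3
  S[A,B] = ((0.6)·(-1.8) + (-0.4)·(-1.8) + (-0.4)·(0.2) + (-1.4)·(2.2) + (1.6)·(1.2)) / 4 = -1.6/4 = -0.4
  S[B,B] = ((-1.8)·(-1.8) + (-1.8)·(-1.8) + (0.2)·(0.2) + (2.2)·(2.2) + (1.2)·(1.2)) / 4 = 12.8/4 = 3.2

S is symmetric (S[j,i] = S[i,j]). Assembling:

S = [[1.3, -0.4],
 [-0.4, 3.2]]


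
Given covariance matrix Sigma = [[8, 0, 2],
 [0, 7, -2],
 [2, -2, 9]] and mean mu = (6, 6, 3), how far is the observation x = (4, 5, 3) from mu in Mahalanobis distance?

Step 1 — centre the observation: (x - mu) = (-2, -1, 0).

Step 2 — invert Sigma (cofactor / det for 3×3, or solve directly):
  Sigma^{-1} = [[0.1329, -0.009, -0.0315],
 [-0.009, 0.1532, 0.036],
 [-0.0315, 0.036, 0.1261]].

Step 3 — form the quadratic (x - mu)^T · Sigma^{-1} · (x - mu):
  Sigma^{-1} · (x - mu) = (-0.2568, -0.1351, 0.027).
  (x - mu)^T · [Sigma^{-1} · (x - mu)] = (-2)·(-0.2568) + (-1)·(-0.1351) + (0)·(0.027) = 0.6486.

Step 4 — take square root: d = √(0.6486) ≈ 0.8054.

d(x, mu) = √(0.6486) ≈ 0.8054


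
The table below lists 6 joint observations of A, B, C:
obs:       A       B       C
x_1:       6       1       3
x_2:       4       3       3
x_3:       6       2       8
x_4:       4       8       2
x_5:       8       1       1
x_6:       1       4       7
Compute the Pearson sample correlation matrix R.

Step 1 — column means:
  mean(A) = (6 + 4 + 6 + 4 + 8 + 1) / 6 = 29/6 = 4.8333
  mean(B) = (1 + 3 + 2 + 8 + 1 + 4) / 6 = 19/6 = 3.1667
  mean(C) = (3 + 3 + 8 + 2 + 1 + 7) / 6 = 24/6 = 4

Step 2 — sample variances and covariances s[i,j] = (1/(n-1)) · Σ_k (x_{k,i} - mean_i) · (x_{k,j} - mean_j), with n-1 = 5:
  s[A,A] = ((1.1667)·(1.1667) + (-0.8333)·(-0.8333) + (1.1667)·(1.1667) + (-0.8333)·(-0.8333) + (3.1667)·(3.1667) + (-3.8333)·(-3.8333)) / 5 = 28.8333/5 = 5.7667
  s[A,B] = ((1.1667)·(-2.1667) + (-0.8333)·(-0.1667) + (1.1667)·(-1.1667) + (-0.8333)·(4.8333) + (3.1667)·(-2.1667) + (-3.8333)·(0.8333)) / 5 = -17.8333/5 = -3.5667
  s[A,C] = ((1.1667)·(-1) + (-0.8333)·(-1) + (1.1667)·(4) + (-0.8333)·(-2) + (3.1667)·(-3) + (-3.8333)·(3)) / 5 = -15/5 = -3
  s[B,B] = ((-2.1667)·(-2.1667) + (-0.1667)·(-0.1667) + (-1.1667)·(-1.1667) + (4.8333)·(4.8333) + (-2.1667)·(-2.1667) + (0.8333)·(0.8333)) / 5 = 34.8333/5 = 6.9667
  s[B,C] = ((-2.1667)·(-1) + (-0.1667)·(-1) + (-1.1667)·(4) + (4.8333)·(-2) + (-2.1667)·(-3) + (0.8333)·(3)) / 5 = -3/5 = -0.6
  s[C,C] = ((-1)·(-1) + (-1)·(-1) + (4)·(4) + (-2)·(-2) + (-3)·(-3) + (3)·(3)) / 5 = 40/5 = 8
  Sample standard deviations s_i = √(s[i,i]):
  s(A) = √(5.7667) = 2.4014
  s(B) = √(6.9667) = 2.6394
  s(C) = √(8) = 2.8284

Step 3 — r_{ij} = s_{ij} / (s_i · s_j):
  r[A,A] = 1 (diagonal).
  r[A,B] = -3.5667 / (2.4014 · 2.6394) = -3.5667 / 6.3383 = -0.5627
  r[A,C] = -3 / (2.4014 · 2.8284) = -3 / 6.7922 = -0.4417
  r[B,B] = 1 (diagonal).
  r[B,C] = -0.6 / (2.6394 · 2.8284) = -0.6 / 7.4655 = -0.0804
  r[C,C] = 1 (diagonal).

R is symmetric with unit diagonal. Assembling:

R = [[1, -0.5627, -0.4417],
 [-0.5627, 1, -0.0804],
 [-0.4417, -0.0804, 1]]


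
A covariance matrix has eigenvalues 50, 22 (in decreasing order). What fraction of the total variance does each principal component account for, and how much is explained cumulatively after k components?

Step 1 — total variance = trace(Sigma) = Σ λ_i = 50 + 22 = 72.

Step 2 — fraction explained by component i = λ_i / Σ λ:
  PC1: 50/72 = 0.6944
  PC2: 22/72 = 0.3056

Step 3 — cumulative fraction after k components = (λ_1 + ... + λ_k) / Σ λ:
  k = 1: 50/72 = 0.6944
  k = 2: (50 + 22)/72 = 72/72 = 1

Summary (fraction, with percent):

explained: PC1 0.6944 (69.44%), PC2 0.3056 (30.56%);  cumulative: 0.6944, 1


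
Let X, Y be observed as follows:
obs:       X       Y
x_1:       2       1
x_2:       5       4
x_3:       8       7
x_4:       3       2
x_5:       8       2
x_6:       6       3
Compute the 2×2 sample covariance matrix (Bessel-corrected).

Step 1 — column means:
  mean(X) = (2 + 5 + 8 + 3 + 8 + 6) / 6 = 32/6 = 5.3333
  mean(Y) = (1 + 4 + 7 + 2 + 2 + 3) / 6 = 19/6 = 3.1667

Step 2 — sample covariance S[i,j] = (1/(n-1)) · Σ_k (x_{k,i} - mean_i) · (x_{k,j} - mean_j), with n-1 = 5.
  S[X,X] = ((-3.3333)·(-3.3333) + (-0.3333)·(-0.3333) + (2.6667)·(2.6667) + (-2.3333)·(-2.3333) + (2.6667)·(2.6667) + (0.6667)·(0.6667)) / 5 = 31.3333/5 = 6.2667
  S[X,Y] = ((-3.3333)·(-2.1667) + (-0.3333)·(0.8333) + (2.6667)·(3.8333) + (-2.3333)·(-1.1667) + (2.6667)·(-1.1667) + (0.6667)·(-0.1667)) / 5 = 16.6667/5 = 3.3333
  S[Y,Y] = ((-2.1667)·(-2.1667) + (0.8333)·(0.8333) + (3.8333)·(3.8333) + (-1.1667)·(-1.1667) + (-1.1667)·(-1.1667) + (-0.1667)·(-0.1667)) / 5 = 22.8333/5 = 4.5667

S is symmetric (S[j,i] = S[i,j]). Assembling:

S = [[6.2667, 3.3333],
 [3.3333, 4.5667]]


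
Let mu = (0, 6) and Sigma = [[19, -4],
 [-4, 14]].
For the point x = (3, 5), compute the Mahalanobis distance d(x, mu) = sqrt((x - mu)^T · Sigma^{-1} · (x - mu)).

Step 1 — centre the observation: (x - mu) = (3, -1).

Step 2 — invert Sigma. det(Sigma) = 19·14 - (-4)² = 250.
  Sigma^{-1} = (1/det) · [[d, -b], [-b, a]] = [[0.056, 0.016],
 [0.016, 0.076]].

Step 3 — form the quadratic (x - mu)^T · Sigma^{-1} · (x - mu):
  Sigma^{-1} · (x - mu) = (0.152, -0.028).
  (x - mu)^T · [Sigma^{-1} · (x - mu)] = (3)·(0.152) + (-1)·(-0.028) = 0.484.

Step 4 — take square root: d = √(0.484) ≈ 0.6957.

d(x, mu) = √(0.484) ≈ 0.6957


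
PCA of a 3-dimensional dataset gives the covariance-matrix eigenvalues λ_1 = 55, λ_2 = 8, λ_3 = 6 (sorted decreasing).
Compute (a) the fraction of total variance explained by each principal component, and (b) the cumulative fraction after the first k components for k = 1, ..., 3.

Step 1 — total variance = trace(Sigma) = Σ λ_i = 55 + 8 + 6 = 69.

Step 2 — fraction explained by component i = λ_i / Σ λ:
  PC1: 55/69 = 0.7971
  PC2: 8/69 = 0.1159
  PC3: 6/69 = 0.087

Step 3 — cumulative fraction after k components = (λ_1 + ... + λ_k) / Σ λ:
  k = 1: 55/69 = 0.7971
  k = 2: (55 + 8)/69 = 63/69 = 0.913
  k = 3: (55 + 8 + 6)/69 = 69/69 = 1

Summary (fraction, with percent):

explained: PC1 0.7971 (79.71%), PC2 0.1159 (11.59%), PC3 0.087 (8.7%);  cumulative: 0.7971, 0.913, 1


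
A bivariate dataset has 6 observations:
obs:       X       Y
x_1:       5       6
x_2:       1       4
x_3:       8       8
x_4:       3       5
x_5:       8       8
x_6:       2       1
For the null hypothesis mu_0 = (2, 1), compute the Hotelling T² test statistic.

Step 1 — sample mean vector:
  mean(X) = (5 + 1 + 8 + 3 + 8 + 2) / 6 = 27/6 = 4.5
  mean(Y) = (6 + 4 + 8 + 5 + 8 + 1) / 6 = 32/6 = 5.3333
  x̄ = (4.5, 5.3333),  deviation x̄ - mu_0 = (4.5, 5.3333) - (2, 1) = (2.5, 4.3333).

Step 2 — sample covariance matrix, S[i,j] = (1/(n-1)) · Σ_k (x_{k,i} - mean_i) · (x_{k,j} - mean_j), divisor n-1 = 5:
  S[X,X] = ((0.5)·(0.5) + (-3.5)·(-3.5) + (3.5)·(3.5) + (-1.5)·(-1.5) + (3.5)·(3.5) + (-2.5)·(-2.5)) / 5 = 45.5/5 = 9.1
  S[X,Y] = ((0.5)·(0.6667) + (-3.5)·(-1.3333) + (3.5)·(2.6667) + (-1.5)·(-0.3333) + (3.5)·(2.6667) + (-2.5)·(-4.3333)) / 5 = 35/5 = 7
  S[Y,Y] = ((0.6667)·(0.6667) + (-1.3333)·(-1.3333) + (2.6667)·(2.6667) + (-0.3333)·(-0.3333) + (2.6667)·(2.6667) + (-4.3333)·(-4.3333)) / 5 = 35.3333/5 = 7.0667
  S = [[9.1, 7],
 [7, 7.0667]].

Step 3 — invert S. det(S) = 9.1·7.0667 - (7)² = 15.3067.
  S^{-1} = (1/det) · [[d, -b], [-b, a]] = [[0.4617, -0.4573],
 [-0.4573, 0.5945]].

Step 4 — quadratic form (x̄ - mu_0)^T · S^{-1} · (x̄ - mu_0):
  S^{-1} · (x̄ - mu_0) = (-0.8275, 1.4329),
  (x̄ - mu_0)^T · [...] = (2.5)·(-0.8275) + (4.3333)·(1.4329) = 4.1405.

Step 5 — scale by n: T² = 6 · 4.1405 = 24.8432.

T² ≈ 24.8432


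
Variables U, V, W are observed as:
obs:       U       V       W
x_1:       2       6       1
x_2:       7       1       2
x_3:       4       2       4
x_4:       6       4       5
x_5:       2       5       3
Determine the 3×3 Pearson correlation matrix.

Step 1 — column means:
  mean(U) = (2 + 7 + 4 + 6 + 2) / 5 = 21/5 = 4.2
  mean(V) = (6 + 1 + 2 + 4 + 5) / 5 = 18/5 = 3.6
  mean(W) = (1 + 2 + 4 + 5 + 3) / 5 = 15/5 = 3

Step 2 — sample variances and covariances s[i,j] = (1/(n-1)) · Σ_k (x_{k,i} - mean_i) · (x_{k,j} - mean_j), with n-1 = 4:
  s[U,U] = ((-2.2)·(-2.2) + (2.8)·(2.8) + (-0.2)·(-0.2) + (1.8)·(1.8) + (-2.2)·(-2.2)) / 4 = 20.8/4 = 5.2
  s[U,V] = ((-2.2)·(2.4) + (2.8)·(-2.6) + (-0.2)·(-1.6) + (1.8)·(0.4) + (-2.2)·(1.4)) / 4 = -14.6/4 = -3.65
  s[U,W] = ((-2.2)·(-2) + (2.8)·(-1) + (-0.2)·(1) + (1.8)·(2) + (-2.2)·(0)) / 4 = 5/4 = 1.25
  s[V,V] = ((2.4)·(2.4) + (-2.6)·(-2.6) + (-1.6)·(-1.6) + (0.4)·(0.4) + (1.4)·(1.4)) / 4 = 17.2/4 = 4.3
  s[V,W] = ((2.4)·(-2) + (-2.6)·(-1) + (-1.6)·(1) + (0.4)·(2) + (1.4)·(0)) / 4 = -3/4 = -0.75
  s[W,W] = ((-2)·(-2) + (-1)·(-1) + (1)·(1) + (2)·(2) + (0)·(0)) / 4 = 10/4 = 2.5
  Sample standard deviations s_i = √(s[i,i]):
  s(U) = √(5.2) = 2.2804
  s(V) = √(4.3) = 2.0736
  s(W) = √(2.5) = 1.5811

Step 3 — r_{ij} = s_{ij} / (s_i · s_j):
  r[U,U] = 1 (diagonal).
  r[U,V] = -3.65 / (2.2804 · 2.0736) = -3.65 / 4.7286 = -0.7719
  r[U,W] = 1.25 / (2.2804 · 1.5811) = 1.25 / 3.6056 = 0.3467
  r[V,V] = 1 (diagonal).
  r[V,W] = -0.75 / (2.0736 · 1.5811) = -0.75 / 3.2787 = -0.2287
  r[W,W] = 1 (diagonal).

R is symmetric with unit diagonal. Assembling:

R = [[1, -0.7719, 0.3467],
 [-0.7719, 1, -0.2287],
 [0.3467, -0.2287, 1]]


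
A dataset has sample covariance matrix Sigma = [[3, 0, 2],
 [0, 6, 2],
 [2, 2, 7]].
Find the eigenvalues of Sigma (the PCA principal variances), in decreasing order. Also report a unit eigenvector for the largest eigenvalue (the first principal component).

Step 1 — characteristic polynomial p(λ) = det(λI - Sigma) = λ³ - tr·λ² + c_1·λ - det, where tr = trace, c_1 = sum of the principal 2×2 minors, det = det(Sigma):
  tr = 3 + 6 + 7 = 16,
  c_1 = (3·6 - (0)²) + (3·7 - (2)²) + (6·7 - (2)²) = 18 + 17 + 38 = 73,
  det = 3·(6·7 - (2)²) - (0)·((0)·7 - (2)·(2)) + (2)·((0)·(2) - 6·(2)) = 3·(38) - (0)·(-4) + (2)·(-12) = 90.
  So p(λ) = λ³ - 16λ² + 73λ - 90.
Step 2 — look for an integer root (rational root theorem: any rational root is an integer divisor of 90). Testing λ = 2:
  p(2) = 8 - 64 + 146 - 90 = 0  ✓
  Dividing out (λ - 2): p(λ) = (λ - 2)(λ² - 14λ + 45).
Step 3 — remaining eigenvalues from the quadratic λ² - 14λ + 45 = 0:
  Δ = 14² - 4·45 = 196 - 180 = 16,  λ = (14 ± √16)/2 = (14 ± 4)/2 = 9 or 5.
  Sorted: λ_1 = 9,  λ_2 = 5,  λ_3 = 2  (check: sum = 16 = tr ✓).

Step 4 — unit eigenvector for λ_1 = 9: v spans the null space of (Sigma - λ_1 I), whose rows are
  r_1 = (-6, 0, 2),  r_2 = (0, -3, 2),  r_3 = (2, 2, -2).
  v is orthogonal to every row, so take v ∝ r_1 × r_2 = ((0)·(2) - (2)·(-3), (2)·(0) - (-6)·(2), (-6)·(-3) - (0)·(0)) = (6, 12, 18).
  Rescale (divide by 6): u = (1, 2, 3).
  ||u|| = √((1)² + (2)² + (3)²) = √(14) ≈ 3.7417,  v_1 = u/||u|| ≈ (0.2673, 0.5345, 0.8018) (||v_1|| = 1).

λ_1 = 9,  λ_2 = 5,  λ_3 = 2;  v_1 ≈ (0.2673, 0.5345, 0.8018)


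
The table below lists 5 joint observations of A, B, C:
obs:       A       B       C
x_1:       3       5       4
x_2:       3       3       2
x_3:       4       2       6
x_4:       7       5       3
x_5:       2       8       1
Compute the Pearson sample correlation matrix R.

Step 1 — column means:
  mean(A) = (3 + 3 + 4 + 7 + 2) / 5 = 19/5 = 3.8
  mean(B) = (5 + 3 + 2 + 5 + 8) / 5 = 23/5 = 4.6
  mean(C) = (4 + 2 + 6 + 3 + 1) / 5 = 16/5 = 3.2

Step 2 — sample variances and covariances s[i,j] = (1/(n-1)) · Σ_k (x_{k,i} - mean_i) · (x_{k,j} - mean_j), with n-1 = 4:
  s[A,A] = ((-0.8)·(-0.8) + (-0.8)·(-0.8) + (0.2)·(0.2) + (3.2)·(3.2) + (-1.8)·(-1.8)) / 4 = 14.8/4 = 3.7
  s[A,B] = ((-0.8)·(0.4) + (-0.8)·(-1.6) + (0.2)·(-2.6) + (3.2)·(0.4) + (-1.8)·(3.4)) / 4 = -4.4/4 = -1.1
  s[A,C] = ((-0.8)·(0.8) + (-0.8)·(-1.2) + (0.2)·(2.8) + (3.2)·(-0.2) + (-1.8)·(-2.2)) / 4 = 4.2/4 = 1.05
  s[B,B] = ((0.4)·(0.4) + (-1.6)·(-1.6) + (-2.6)·(-2.6) + (0.4)·(0.4) + (3.4)·(3.4)) / 4 = 21.2/4 = 5.3
  s[B,C] = ((0.4)·(0.8) + (-1.6)·(-1.2) + (-2.6)·(2.8) + (0.4)·(-0.2) + (3.4)·(-2.2)) / 4 = -12.6/4 = -3.15
  s[C,C] = ((0.8)·(0.8) + (-1.2)·(-1.2) + (2.8)·(2.8) + (-0.2)·(-0.2) + (-2.2)·(-2.2)) / 4 = 14.8/4 = 3.7
  Sample standard deviations s_i = √(s[i,i]):
  s(A) = √(3.7) = 1.9235
  s(B) = √(5.3) = 2.3022
  s(C) = √(3.7) = 1.9235

Step 3 — r_{ij} = s_{ij} / (s_i · s_j):
  r[A,A] = 1 (diagonal).
  r[A,B] = -1.1 / (1.9235 · 2.3022) = -1.1 / 4.4283 = -0.2484
  r[A,C] = 1.05 / (1.9235 · 1.9235) = 1.05 / 3.7 = 0.2838
  r[B,B] = 1 (diagonal).
  r[B,C] = -3.15 / (2.3022 · 1.9235) = -3.15 / 4.4283 = -0.7113
  r[C,C] = 1 (diagonal).

R is symmetric with unit diagonal. Assembling:

R = [[1, -0.2484, 0.2838],
 [-0.2484, 1, -0.7113],
 [0.2838, -0.7113, 1]]


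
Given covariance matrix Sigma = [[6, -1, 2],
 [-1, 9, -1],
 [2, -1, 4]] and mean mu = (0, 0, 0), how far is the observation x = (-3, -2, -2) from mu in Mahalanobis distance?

Step 1 — centre the observation: (x - mu) = (-3, -2, -2).

Step 2 — invert Sigma (cofactor / det for 3×3, or solve directly):
  Sigma^{-1} = [[0.2011, 0.0115, -0.0977],
 [0.0115, 0.1149, 0.023],
 [-0.0977, 0.023, 0.3046]].

Step 3 — form the quadratic (x - mu)^T · Sigma^{-1} · (x - mu):
  Sigma^{-1} · (x - mu) = (-0.431, -0.3103, -0.3621).
  (x - mu)^T · [Sigma^{-1} · (x - mu)] = (-3)·(-0.431) + (-2)·(-0.3103) + (-2)·(-0.3621) = 2.6379.

Step 4 — take square root: d = √(2.6379) ≈ 1.6242.

d(x, mu) = √(2.6379) ≈ 1.6242


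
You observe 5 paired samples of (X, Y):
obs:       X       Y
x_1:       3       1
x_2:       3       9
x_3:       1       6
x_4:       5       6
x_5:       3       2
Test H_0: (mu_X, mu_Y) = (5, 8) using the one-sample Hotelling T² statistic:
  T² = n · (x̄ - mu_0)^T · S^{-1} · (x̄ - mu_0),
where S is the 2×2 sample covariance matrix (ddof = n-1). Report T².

Step 1 — sample mean vector:
  mean(X) = (3 + 3 + 1 + 5 + 3) / 5 = 15/5 = 3
  mean(Y) = (1 + 9 + 6 + 6 + 2) / 5 = 24/5 = 4.8
  x̄ = (3, 4.8),  deviation x̄ - mu_0 = (3, 4.8) - (5, 8) = (-2, -3.2).

Step 2 — sample covariance matrix, S[i,j] = (1/(n-1)) · Σ_k (x_{k,i} - mean_i) · (x_{k,j} - mean_j), divisor n-1 = 4:
  S[X,X] = ((0)·(0) + (0)·(0) + (-2)·(-2) + (2)·(2) + (0)·(0)) / 4 = 8/4 = 2
  S[X,Y] = ((0)·(-3.8) + (0)·(4.2) + (-2)·(1.2) + (2)·(1.2) + (0)·(-2.8)) / 4 = 0/4 = 0
  S[Y,Y] = ((-3.8)·(-3.8) + (4.2)·(4.2) + (1.2)·(1.2) + (1.2)·(1.2) + (-2.8)·(-2.8)) / 4 = 42.8/4 = 10.7
  S = [[2, 0],
 [0, 10.7]].

Step 3 — invert S. det(S) = 2·10.7 - (0)² = 21.4.
  S^{-1} = (1/det) · [[d, -b], [-b, a]] = [[0.5, 0],
 [0, 0.0935]].

Step 4 — quadratic form (x̄ - mu_0)^T · S^{-1} · (x̄ - mu_0):
  S^{-1} · (x̄ - mu_0) = (-1, -0.2991),
  (x̄ - mu_0)^T · [...] = (-2)·(-1) + (-3.2)·(-0.2991) = 2.957.

Step 5 — scale by n: T² = 5 · 2.957 = 14.785.

T² ≈ 14.785


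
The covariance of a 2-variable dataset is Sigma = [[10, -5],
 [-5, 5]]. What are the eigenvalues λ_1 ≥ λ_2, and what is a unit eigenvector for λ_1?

Step 1 — characteristic polynomial of 2×2 Sigma:
  det(Sigma - λI) = λ² - trace · λ + det = 0.
  trace = 10 + 5 = 15, det = 10·5 - (-5)² = 25.
Step 2 — discriminant:
  Δ = trace² - 4·det = 225 - 100 = 125.
Step 3 — eigenvalues:
  λ = (trace ± √Δ)/2 = (15 ± 11.1803)/2,
  λ_1 = 13.0902,  λ_2 = 1.9098.

Step 4 — unit eigenvector for λ_1: solve (Sigma - λ_1 I)v = 0. First row:
  (10 - 13.0902)·v_x + (-5)·v_y = 0, i.e. (-3.0902)·v_x + (-5)·v_y = 0,
  so v ∝ (b, λ_1 - a) = (-5, 3.0902); multiply by -1 so the first entry is positive: u = (5, -3.0902).
  ||u|| = √((5)² + (-3.0902)²) = √(34.5492) ≈ 5.8779,
  v_1 = u/||u|| ≈ (0.8507, -0.5257) (||v_1|| = 1).

λ_1 = 13.0902,  λ_2 = 1.9098;  v_1 ≈ (0.8507, -0.5257)


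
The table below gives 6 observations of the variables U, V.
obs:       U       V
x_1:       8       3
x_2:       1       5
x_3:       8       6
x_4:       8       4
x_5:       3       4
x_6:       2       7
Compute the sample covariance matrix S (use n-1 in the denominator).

Step 1 — column means:
  mean(U) = (8 + 1 + 8 + 8 + 3 + 2) / 6 = 30/6 = 5
  mean(V) = (3 + 5 + 6 + 4 + 4 + 7) / 6 = 29/6 = 4.8333

Step 2 — sample covariance S[i,j] = (1/(n-1)) · Σ_k (x_{k,i} - mean_i) · (x_{k,j} - mean_j), with n-1 = 5.
  S[U,U] = ((3)·(3) + (-4)·(-4) + (3)·(3) + (3)·(3) + (-2)·(-2) + (-3)·(-3)) / 5 = 56/5 = 11.2
  S[U,V] = ((3)·(-1.8333) + (-4)·(0.1667) + (3)·(1.1667) + (3)·(-0.8333) + (-2)·(-0.8333) + (-3)·(2.1667)) / 5 = -10/5 = -2
  S[V,V] = ((-1.8333)·(-1.8333) + (0.1667)·(0.1667) + (1.1667)·(1.1667) + (-0.8333)·(-0.8333) + (-0.8333)·(-0.8333) + (2.1667)·(2.1667)) / 5 = 10.8333/5 = 2.1667

S is symmetric (S[j,i] = S[i,j]). Assembling:

S = [[11.2, -2],
 [-2, 2.1667]]


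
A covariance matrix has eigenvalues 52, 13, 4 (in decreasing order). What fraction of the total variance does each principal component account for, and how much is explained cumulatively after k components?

Step 1 — total variance = trace(Sigma) = Σ λ_i = 52 + 13 + 4 = 69.

Step 2 — fraction explained by component i = λ_i / Σ λ:
  PC1: 52/69 = 0.7536
  PC2: 13/69 = 0.1884
  PC3: 4/69 = 0.058

Step 3 — cumulative fraction after k components = (λ_1 + ... + λ_k) / Σ λ:
  k = 1: 52/69 = 0.7536
  k = 2: (52 + 13)/69 = 65/69 = 0.942
  k = 3: (52 + 13 + 4)/69 = 69/69 = 1

Summary (fraction, with percent):

explained: PC1 0.7536 (75.36%), PC2 0.1884 (18.84%), PC3 0.058 (5.8%);  cumulative: 0.7536, 0.942, 1


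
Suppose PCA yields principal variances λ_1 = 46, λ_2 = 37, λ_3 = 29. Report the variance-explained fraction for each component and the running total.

Step 1 — total variance = trace(Sigma) = Σ λ_i = 46 + 37 + 29 = 112.

Step 2 — fraction explained by component i = λ_i / Σ λ:
  PC1: 46/112 = 0.4107
  PC2: 37/112 = 0.3304
  PC3: 29/112 = 0.2589

Step 3 — cumulative fraction after k components = (λ_1 + ... + λ_k) / Σ λ:
  k = 1: 46/112 = 0.4107
  k = 2: (46 + 37)/112 = 83/112 = 0.7411
  k = 3: (46 + 37 + 29)/112 = 112/112 = 1

Summary (fraction, with percent):

explained: PC1 0.4107 (41.07%), PC2 0.3304 (33.04%), PC3 0.2589 (25.89%);  cumulative: 0.4107, 0.7411, 1


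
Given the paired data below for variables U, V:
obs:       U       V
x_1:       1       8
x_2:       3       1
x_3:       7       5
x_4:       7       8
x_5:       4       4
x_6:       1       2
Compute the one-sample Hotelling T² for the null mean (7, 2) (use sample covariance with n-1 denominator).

Step 1 — sample mean vector:
  mean(U) = (1 + 3 + 7 + 7 + 4 + 1) / 6 = 23/6 = 3.8333
  mean(V) = (8 + 1 + 5 + 8 + 4 + 2) / 6 = 28/6 = 4.6667
  x̄ = (3.8333, 4.6667),  deviation x̄ - mu_0 = (3.8333, 4.6667) - (7, 2) = (-3.1667, 2.6667).

Step 2 — sample covariance matrix, S[i,j] = (1/(n-1)) · Σ_k (x_{k,i} - mean_i) · (x_{k,j} - mean_j), divisor n-1 = 5:
  S[U,U] = ((-2.8333)·(-2.8333) + (-0.8333)·(-0.8333) + (3.1667)·(3.1667) + (3.1667)·(3.1667) + (0.1667)·(0.1667) + (-2.8333)·(-2.8333)) / 5 = 36.8333/5 = 7.3667
  S[U,V] = ((-2.8333)·(3.3333) + (-0.8333)·(-3.6667) + (3.1667)·(0.3333) + (3.1667)·(3.3333) + (0.1667)·(-0.6667) + (-2.8333)·(-2.6667)) / 5 = 12.6667/5 = 2.5333
  S[V,V] = ((3.3333)·(3.3333) + (-3.6667)·(-3.6667) + (0.3333)·(0.3333) + (3.3333)·(3.3333) + (-0.6667)·(-0.6667) + (-2.6667)·(-2.6667)) / 5 = 43.3333/5 = 8.6667
  S = [[7.3667, 2.5333],
 [2.5333, 8.6667]].

Step 3 — invert S. det(S) = 7.3667·8.6667 - (2.5333)² = 57.4267.
  S^{-1} = (1/det) · [[d, -b], [-b, a]] = [[0.1509, -0.0441],
 [-0.0441, 0.1283]].

Step 4 — quadratic form (x̄ - mu_0)^T · S^{-1} · (x̄ - mu_0):
  S^{-1} · (x̄ - mu_0) = (-0.5955, 0.4818),
  (x̄ - mu_0)^T · [...] = (-3.1667)·(-0.5955) + (2.6667)·(0.4818) = 3.1706.

Step 5 — scale by n: T² = 6 · 3.1706 = 19.0237.

T² ≈ 19.0237


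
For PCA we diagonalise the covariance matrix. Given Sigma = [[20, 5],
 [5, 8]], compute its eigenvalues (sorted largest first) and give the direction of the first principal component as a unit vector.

Step 1 — characteristic polynomial of 2×2 Sigma:
  det(Sigma - λI) = λ² - trace · λ + det = 0.
  trace = 20 + 8 = 28, det = 20·8 - (5)² = 135.
Step 2 — discriminant:
  Δ = trace² - 4·det = 784 - 540 = 244.
Step 3 — eigenvalues:
  λ = (trace ± √Δ)/2 = (28 ± 15.6205)/2,
  λ_1 = 21.8102,  λ_2 = 6.1898.

Step 4 — unit eigenvector for λ_1: solve (Sigma - λ_1 I)v = 0. First row:
  (20 - 21.8102)·v_x + (5)·v_y = 0, i.e. (-1.8102)·v_x + (5)·v_y = 0,
  so v ∝ (b, λ_1 - a) = (5, 1.8102) = u.
  ||u|| = √((5)² + (1.8102)²) = √(28.277) ≈ 5.3176,
  v_1 = u/||u|| ≈ (0.9403, 0.3404) (||v_1|| = 1).

λ_1 = 21.8102,  λ_2 = 6.1898;  v_1 ≈ (0.9403, 0.3404)


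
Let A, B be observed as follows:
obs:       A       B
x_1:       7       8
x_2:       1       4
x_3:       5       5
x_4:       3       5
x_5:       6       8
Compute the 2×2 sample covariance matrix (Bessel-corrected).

Step 1 — column means:
  mean(A) = (7 + 1 + 5 + 3 + 6) / 5 = 22/5 = 4.4
  mean(B) = (8 + 4 + 5 + 5 + 8) / 5 = 30/5 = 6

Step 2 — sample covariance S[i,j] = (1/(n-1)) · Σ_k (x_{k,i} - mean_i) · (x_{k,j} - mean_j), with n-1 = 4.
  S[A,A] = ((2.6)·(2.6) + (-3.4)·(-3.4) + (0.6)·(0.6) + (-1.4)·(-1.4) + (1.6)·(1.6)) / 4 = 23.2/4 = 5.8
  S[A,B] = ((2.6)·(2) + (-3.4)·(-2) + (0.6)·(-1) + (-1.4)·(-1) + (1.6)·(2)) / 4 = 16/4 = 4
  S[B,B] = ((2)·(2) + (-2)·(-2) + (-1)·(-1) + (-1)·(-1) + (2)·(2)) / 4 = 14/4 = 3.5

S is symmetric (S[j,i] = S[i,j]). Assembling:

S = [[5.8, 4],
 [4, 3.5]]


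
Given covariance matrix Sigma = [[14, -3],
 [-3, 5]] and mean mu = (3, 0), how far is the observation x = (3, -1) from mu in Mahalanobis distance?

Step 1 — centre the observation: (x - mu) = (0, -1).

Step 2 — invert Sigma. det(Sigma) = 14·5 - (-3)² = 61.
  Sigma^{-1} = (1/det) · [[d, -b], [-b, a]] = [[0.082, 0.0492],
 [0.0492, 0.2295]].

Step 3 — form the quadratic (x - mu)^T · Sigma^{-1} · (x - mu):
  Sigma^{-1} · (x - mu) = (-0.0492, -0.2295).
  (x - mu)^T · [Sigma^{-1} · (x - mu)] = (0)·(-0.0492) + (-1)·(-0.2295) = 0.2295.

Step 4 — take square root: d = √(0.2295) ≈ 0.4791.

d(x, mu) = √(0.2295) ≈ 0.4791


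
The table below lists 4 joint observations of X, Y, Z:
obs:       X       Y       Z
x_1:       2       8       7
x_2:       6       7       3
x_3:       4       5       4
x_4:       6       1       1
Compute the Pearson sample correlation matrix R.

Step 1 — column means:
  mean(X) = (2 + 6 + 4 + 6) / 4 = 18/4 = 4.5
  mean(Y) = (8 + 7 + 5 + 1) / 4 = 21/4 = 5.25
  mean(Z) = (7 + 3 + 4 + 1) / 4 = 15/4 = 3.75

Step 2 — sample variances and covariances s[i,j] = (1/(n-1)) · Σ_k (x_{k,i} - mean_i) · (x_{k,j} - mean_j), with n-1 = 3:
  s[X,X] = ((-2.5)·(-2.5) + (1.5)·(1.5) + (-0.5)·(-0.5) + (1.5)·(1.5)) / 3 = 11/3 = 3.6667
  s[X,Y] = ((-2.5)·(2.75) + (1.5)·(1.75) + (-0.5)·(-0.25) + (1.5)·(-4.25)) / 3 = -10.5/3 = -3.5
  s[X,Z] = ((-2.5)·(3.25) + (1.5)·(-0.75) + (-0.5)·(0.25) + (1.5)·(-2.75)) / 3 = -13.5/3 = -4.5
  s[Y,Y] = ((2.75)·(2.75) + (1.75)·(1.75) + (-0.25)·(-0.25) + (-4.25)·(-4.25)) / 3 = 28.75/3 = 9.5833
  s[Y,Z] = ((2.75)·(3.25) + (1.75)·(-0.75) + (-0.25)·(0.25) + (-4.25)·(-2.75)) / 3 = 19.25/3 = 6.4167
  s[Z,Z] = ((3.25)·(3.25) + (-0.75)·(-0.75) + (0.25)·(0.25) + (-2.75)·(-2.75)) / 3 = 18.75/3 = 6.25
  Sample standard deviations s_i = √(s[i,i]):
  s(X) = √(3.6667) = 1.9149
  s(Y) = √(9.5833) = 3.0957
  s(Z) = √(6.25) = 2.5

Step 3 — r_{ij} = s_{ij} / (s_i · s_j):
  r[X,X] = 1 (diagonal).
  r[X,Y] = -3.5 / (1.9149 · 3.0957) = -3.5 / 5.9278 = -0.5904
  r[X,Z] = -4.5 / (1.9149 · 2.5) = -4.5 / 4.7871 = -0.94
  r[Y,Y] = 1 (diagonal).
  r[Y,Z] = 6.4167 / (3.0957 · 2.5) = 6.4167 / 7.7392 = 0.8291
  r[Z,Z] = 1 (diagonal).

R is symmetric with unit diagonal. Assembling:

R = [[1, -0.5904, -0.94],
 [-0.5904, 1, 0.8291],
 [-0.94, 0.8291, 1]]


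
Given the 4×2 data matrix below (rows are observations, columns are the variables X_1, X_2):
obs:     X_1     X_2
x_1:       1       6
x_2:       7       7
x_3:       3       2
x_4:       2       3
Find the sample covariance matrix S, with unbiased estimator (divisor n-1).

Step 1 — column means:
  mean(X_1) = (1 + 7 + 3 + 2) / 4 = 13/4 = 3.25
  mean(X_2) = (6 + 7 + 2 + 3) / 4 = 18/4 = 4.5

Step 2 — sample covariance S[i,j] = (1/(n-1)) · Σ_k (x_{k,i} - mean_i) · (x_{k,j} - mean_j), with n-1 = 3.
  S[X_1,X_1] = ((-2.25)·(-2.25) + (3.75)·(3.75) + (-0.25)·(-0.25) + (-1.25)·(-1.25)) / 3 = 20.75/3 = 6.9167
  S[X_1,X_2] = ((-2.25)·(1.5) + (3.75)·(2.5) + (-0.25)·(-2.5) + (-1.25)·(-1.5)) / 3 = 8.5/3 = 2.8333
  S[X_2,X_2] = ((1.5)·(1.5) + (2.5)·(2.5) + (-2.5)·(-2.5) + (-1.5)·(-1.5)) / 3 = 17/3 = 5.6667

S is symmetric (S[j,i] = S[i,j]). Assembling:

S = [[6.9167, 2.8333],
 [2.8333, 5.6667]]


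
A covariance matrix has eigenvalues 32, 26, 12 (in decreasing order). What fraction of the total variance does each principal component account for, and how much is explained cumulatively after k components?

Step 1 — total variance = trace(Sigma) = Σ λ_i = 32 + 26 + 12 = 70.

Step 2 — fraction explained by component i = λ_i / Σ λ:
  PC1: 32/70 = 0.4571
  PC2: 26/70 = 0.3714
  PC3: 12/70 = 0.1714

Step 3 — cumulative fraction after k components = (λ_1 + ... + λ_k) / Σ λ:
  k = 1: 32/70 = 0.4571
  k = 2: (32 + 26)/70 = 58/70 = 0.8286
  k = 3: (32 + 26 + 12)/70 = 70/70 = 1

Summary (fraction, with percent):

explained: PC1 0.4571 (45.71%), PC2 0.3714 (37.14%), PC3 0.1714 (17.14%);  cumulative: 0.4571, 0.8286, 1


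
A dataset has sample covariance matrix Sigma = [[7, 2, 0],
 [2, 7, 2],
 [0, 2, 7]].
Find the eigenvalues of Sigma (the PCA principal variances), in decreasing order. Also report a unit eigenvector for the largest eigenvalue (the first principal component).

Step 1 — characteristic polynomial p(λ) = det(λI - Sigma) = λ³ - tr·λ² + c_1·λ - det, where tr = trace, c_1 = sum of the principal 2×2 minors, det = det(Sigma):
  tr = 7 + 7 + 7 = 21,
  c_1 = (7·7 - (2)²) + (7·7 - (0)²) + (7·7 - (2)²) = 45 + 49 + 45 = 139,
  det = 7·(7·7 - (2)²) - (2)·((2)·7 - (2)·(0)) + (0)·((2)·(2) - 7·(0)) = 7·(45) - (2)·(14) + (0)·(4) = 287.
  So p(λ) = λ³ - 21λ² + 139λ - 287.
Step 2 — look for an integer root (rational root theorem: any rational root is an integer divisor of 287). Testing λ = 7:
  p(7) = 343 - 1029 + 973 - 287 = 0  ✓
  Dividing out (λ - 7): p(λ) = (λ - 7)(λ² - 14λ + 41).
Step 3 — remaining eigenvalues from the quadratic λ² - 14λ + 41 = 0:
  Δ = 14² - 4·41 = 196 - 164 = 32,  λ = (14 ± √32)/2 = (14 ± 5.6569)/2 ≈ 9.8284 or 4.1716.
  Sorted: λ_1 = 9.8284,  λ_2 = 7,  λ_3 = 4.1716  (check: sum = 21 = tr ✓).

Step 4 — unit eigenvector for λ_1 ≈ 9.8284: v spans the null space of (Sigma - λ_1 I), whose rows are
  r_1 = (-2.8284, 2, 0),  r_2 = (2, -2.8284, 2),  r_3 = (0, 2, -2.8284).
  v is orthogonal to every row, so take v ∝ r_1 × r_2 = ((2)·(2) - (0)·(-2.8284), (0)·(2) - (-2.8284)·(2), (-2.8284)·(-2.8284) - (2)·(2)) ≈ (4, 5.6569, 4).
  Let u = (4, 5.6569, 4).
  ||u|| = √((4)² + (5.6569)² + (4)²) = √(64) ≈ 8,  v_1 = u/||u|| ≈ (0.5, 0.7071, 0.5) (||v_1|| = 1).

λ_1 = 9.8284,  λ_2 = 7,  λ_3 = 4.1716;  v_1 ≈ (0.5, 0.7071, 0.5)


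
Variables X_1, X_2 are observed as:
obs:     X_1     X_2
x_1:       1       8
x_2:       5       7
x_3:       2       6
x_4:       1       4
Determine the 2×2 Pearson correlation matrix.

Step 1 — column means:
  mean(X_1) = (1 + 5 + 2 + 1) / 4 = 9/4 = 2.25
  mean(X_2) = (8 + 7 + 6 + 4) / 4 = 25/4 = 6.25

Step 2 — sample variances and covariances s[i,j] = (1/(n-1)) · Σ_k (x_{k,i} - mean_i) · (x_{k,j} - mean_j), with n-1 = 3:
  s[X_1,X_1] = ((-1.25)·(-1.25) + (2.75)·(2.75) + (-0.25)·(-0.25) + (-1.25)·(-1.25)) / 3 = 10.75/3 = 3.5833
  s[X_1,X_2] = ((-1.25)·(1.75) + (2.75)·(0.75) + (-0.25)·(-0.25) + (-1.25)·(-2.25)) / 3 = 2.75/3 = 0.9167
  s[X_2,X_2] = ((1.75)·(1.75) + (0.75)·(0.75) + (-0.25)·(-0.25) + (-2.25)·(-2.25)) / 3 = 8.75/3 = 2.9167
  Sample standard deviations s_i = √(s[i,i]):
  s(X_1) = √(3.5833) = 1.893
  s(X_2) = √(2.9167) = 1.7078

Step 3 — r_{ij} = s_{ij} / (s_i · s_j):
  r[X_1,X_1] = 1 (diagonal).
  r[X_1,X_2] = 0.9167 / (1.893 · 1.7078) = 0.9167 / 3.2329 = 0.2835
  r[X_2,X_2] = 1 (diagonal).

R is symmetric with unit diagonal. Assembling:

R = [[1, 0.2835],
 [0.2835, 1]]


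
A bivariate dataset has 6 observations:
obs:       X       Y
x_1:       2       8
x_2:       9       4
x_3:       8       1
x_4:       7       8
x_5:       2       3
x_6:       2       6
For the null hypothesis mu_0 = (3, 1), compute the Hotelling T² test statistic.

Step 1 — sample mean vector:
  mean(X) = (2 + 9 + 8 + 7 + 2 + 2) / 6 = 30/6 = 5
  mean(Y) = (8 + 4 + 1 + 8 + 3 + 6) / 6 = 30/6 = 5
  x̄ = (5, 5),  deviation x̄ - mu_0 = (5, 5) - (3, 1) = (2, 4).

Step 2 — sample covariance matrix, S[i,j] = (1/(n-1)) · Σ_k (x_{k,i} - mean_i) · (x_{k,j} - mean_j), divisor n-1 = 5:
  S[X,X] = ((-3)·(-3) + (4)·(4) + (3)·(3) + (2)·(2) + (-3)·(-3) + (-3)·(-3)) / 5 = 56/5 = 11.2
  S[X,Y] = ((-3)·(3) + (4)·(-1) + (3)·(-4) + (2)·(3) + (-3)·(-2) + (-3)·(1)) / 5 = -16/5 = -3.2
  S[Y,Y] = ((3)·(3) + (-1)·(-1) + (-4)·(-4) + (3)·(3) + (-2)·(-2) + (1)·(1)) / 5 = 40/5 = 8
  S = [[11.2, -3.2],
 [-3.2, 8]].

Step 3 — invert S. det(S) = 11.2·8 - (-3.2)² = 79.36.
  S^{-1} = (1/det) · [[d, -b], [-b, a]] = [[0.1008, 0.0403],
 [0.0403, 0.1411]].

Step 4 — quadratic form (x̄ - mu_0)^T · S^{-1} · (x̄ - mu_0):
  S^{-1} · (x̄ - mu_0) = (0.3629, 0.6452),
  (x̄ - mu_0)^T · [...] = (2)·(0.3629) + (4)·(0.6452) = 3.3065.

Step 5 — scale by n: T² = 6 · 3.3065 = 19.8387.

T² ≈ 19.8387


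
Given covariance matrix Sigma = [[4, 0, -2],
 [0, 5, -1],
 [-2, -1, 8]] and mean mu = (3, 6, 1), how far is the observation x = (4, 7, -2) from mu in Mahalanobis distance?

Step 1 — centre the observation: (x - mu) = (1, 1, -3).

Step 2 — invert Sigma (cofactor / det for 3×3, or solve directly):
  Sigma^{-1} = [[0.2868, 0.0147, 0.0735],
 [0.0147, 0.2059, 0.0294],
 [0.0735, 0.0294, 0.1471]].

Step 3 — form the quadratic (x - mu)^T · Sigma^{-1} · (x - mu):
  Sigma^{-1} · (x - mu) = (0.0809, 0.1324, -0.3382).
  (x - mu)^T · [Sigma^{-1} · (x - mu)] = (1)·(0.0809) + (1)·(0.1324) + (-3)·(-0.3382) = 1.2279.

Step 4 — take square root: d = √(1.2279) ≈ 1.1081.

d(x, mu) = √(1.2279) ≈ 1.1081


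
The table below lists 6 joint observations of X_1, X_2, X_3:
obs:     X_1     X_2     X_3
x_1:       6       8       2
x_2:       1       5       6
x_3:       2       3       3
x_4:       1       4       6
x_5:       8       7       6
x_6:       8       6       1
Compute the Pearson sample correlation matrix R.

Step 1 — column means:
  mean(X_1) = (6 + 1 + 2 + 1 + 8 + 8) / 6 = 26/6 = 4.3333
  mean(X_2) = (8 + 5 + 3 + 4 + 7 + 6) / 6 = 33/6 = 5.5
  mean(X_3) = (2 + 6 + 3 + 6 + 6 + 1) / 6 = 24/6 = 4

Step 2 — sample variances and covariances s[i,j] = (1/(n-1)) · Σ_k (x_{k,i} - mean_i) · (x_{k,j} - mean_j), with n-1 = 5:
  s[X_1,X_1] = ((1.6667)·(1.6667) + (-3.3333)·(-3.3333) + (-2.3333)·(-2.3333) + (-3.3333)·(-3.3333) + (3.6667)·(3.6667) + (3.6667)·(3.6667)) / 5 = 57.3333/5 = 11.4667
  s[X_1,X_2] = ((1.6667)·(2.5) + (-3.3333)·(-0.5) + (-2.3333)·(-2.5) + (-3.3333)·(-1.5) + (3.6667)·(1.5) + (3.6667)·(0.5)) / 5 = 24/5 = 4.8
  s[X_1,X_3] = ((1.6667)·(-2) + (-3.3333)·(2) + (-2.3333)·(-1) + (-3.3333)·(2) + (3.6667)·(2) + (3.6667)·(-3)) / 5 = -18/5 = -3.6
  s[X_2,X_2] = ((2.5)·(2.5) + (-0.5)·(-0.5) + (-2.5)·(-2.5) + (-1.5)·(-1.5) + (1.5)·(1.5) + (0.5)·(0.5)) / 5 = 17.5/5 = 3.5
  s[X_2,X_3] = ((2.5)·(-2) + (-0.5)·(2) + (-2.5)·(-1) + (-1.5)·(2) + (1.5)·(2) + (0.5)·(-3)) / 5 = -5/5 = -1
  s[X_3,X_3] = ((-2)·(-2) + (2)·(2) + (-1)·(-1) + (2)·(2) + (2)·(2) + (-3)·(-3)) / 5 = 26/5 = 5.2
  Sample standard deviations s_i = √(s[i,i]):
  s(X_1) = √(11.4667) = 3.3862
  s(X_2) = √(3.5) = 1.8708
  s(X_3) = √(5.2) = 2.2804

Step 3 — r_{ij} = s_{ij} / (s_i · s_j):
  r[X_1,X_1] = 1 (diagonal).
  r[X_1,X_2] = 4.8 / (3.3862 · 1.8708) = 4.8 / 6.3351 = 0.7577
  r[X_1,X_3] = -3.6 / (3.3862 · 2.2804) = -3.6 / 7.7218 = -0.4662
  r[X_2,X_2] = 1 (diagonal).
  r[X_2,X_3] = -1 / (1.8708 · 2.2804) = -1 / 4.2661 = -0.2344
  r[X_3,X_3] = 1 (diagonal).

R is symmetric with unit diagonal. Assembling:

R = [[1, 0.7577, -0.4662],
 [0.7577, 1, -0.2344],
 [-0.4662, -0.2344, 1]]


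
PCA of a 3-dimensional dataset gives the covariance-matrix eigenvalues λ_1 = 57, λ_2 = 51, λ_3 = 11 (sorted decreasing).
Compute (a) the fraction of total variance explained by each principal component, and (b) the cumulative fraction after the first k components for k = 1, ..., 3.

Step 1 — total variance = trace(Sigma) = Σ λ_i = 57 + 51 + 11 = 119.

Step 2 — fraction explained by component i = λ_i / Σ λ:
  PC1: 57/119 = 0.479
  PC2: 51/119 = 0.4286
  PC3: 11/119 = 0.0924

Step 3 — cumulative fraction after k components = (λ_1 + ... + λ_k) / Σ λ:
  k = 1: 57/119 = 0.479
  k = 2: (57 + 51)/119 = 108/119 = 0.9076
  k = 3: (57 + 51 + 11)/119 = 119/119 = 1

Summary (fraction, with percent):

explained: PC1 0.479 (47.9%), PC2 0.4286 (42.86%), PC3 0.0924 (9.24%);  cumulative: 0.479, 0.9076, 1


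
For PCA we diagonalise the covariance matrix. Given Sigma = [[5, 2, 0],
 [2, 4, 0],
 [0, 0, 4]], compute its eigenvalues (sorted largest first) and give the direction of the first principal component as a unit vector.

Step 1 — characteristic polynomial p(λ) = det(λI - Sigma) = λ³ - tr·λ² + c_1·λ - det, where tr = trace, c_1 = sum of the principal 2×2 minors, det = det(Sigma):
  tr = 5 + 4 + 4 = 13,
  c_1 = (5·4 - (2)²) + (5·4 - (0)²) + (4·4 - (0)²) = 16 + 20 + 16 = 52,
  det = 5·(4·4 - (0)²) - (2)·((2)·4 - (0)·(0)) + (0)·((2)·(0) - 4·(0)) = 5·(16) - (2)·(8) + (0)·(0) = 64.
  So p(λ) = λ³ - 13λ² + 52λ - 64.
Step 2 — look for an integer root (rational root theorem: any rational root is an integer divisor of 64). Testing λ = 4:
  p(4) = 64 - 208 + 208 - 64 = 0  ✓
  Dividing out (λ - 4): p(λ) = (λ - 4)(λ² - 9λ + 16).
Step 3 — remaining eigenvalues from the quadratic λ² - 9λ + 16 = 0:
  Δ = 9² - 4·16 = 81 - 64 = 17,  λ = (9 ± √17)/2 = (9 ± 4.1231)/2 ≈ 6.5616 or 2.4384.
  Sorted: λ_1 = 6.5616,  λ_2 = 4,  λ_3 = 2.4384  (check: sum = 13 = tr ✓).

Step 4 — unit eigenvector for λ_1 ≈ 6.5616: v spans the null space of (Sigma - λ_1 I), whose rows are
  r_1 = (-1.5616, 2, 0),  r_2 = (2, -2.5616, 0),  r_3 = (0, 0, -2.5616).
  v is orthogonal to every row, so take v ∝ r_1 × r_3 = ((2)·(-2.5616) - (0)·(0), (0)·(0) - (-1.5616)·(-2.5616), (-1.5616)·(0) - (2)·(0)) ≈ (-5.1231, -4, 0).
  Rescale (multiply by -1 so the first nonzero entry is positive): u = (5.1231, 4, 0).
  ||u|| = √((5.1231)² + (4)² + (0)²) = √(42.2462) ≈ 6.4997,  v_1 = u/||u|| ≈ (0.7882, 0.6154, 0) (||v_1|| = 1).

λ_1 = 6.5616,  λ_2 = 4,  λ_3 = 2.4384;  v_1 ≈ (0.7882, 0.6154, 0)


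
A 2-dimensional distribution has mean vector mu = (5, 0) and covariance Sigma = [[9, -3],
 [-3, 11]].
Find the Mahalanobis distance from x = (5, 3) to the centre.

Step 1 — centre the observation: (x - mu) = (0, 3).

Step 2 — invert Sigma. det(Sigma) = 9·11 - (-3)² = 90.
  Sigma^{-1} = (1/det) · [[d, -b], [-b, a]] = [[0.1222, 0.0333],
 [0.0333, 0.1]].

Step 3 — form the quadratic (x - mu)^T · Sigma^{-1} · (x - mu):
  Sigma^{-1} · (x - mu) = (0.1, 0.3).
  (x - mu)^T · [Sigma^{-1} · (x - mu)] = (0)·(0.1) + (3)·(0.3) = 0.9.

Step 4 — take square root: d = √(0.9) ≈ 0.9487.

d(x, mu) = √(0.9) ≈ 0.9487
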